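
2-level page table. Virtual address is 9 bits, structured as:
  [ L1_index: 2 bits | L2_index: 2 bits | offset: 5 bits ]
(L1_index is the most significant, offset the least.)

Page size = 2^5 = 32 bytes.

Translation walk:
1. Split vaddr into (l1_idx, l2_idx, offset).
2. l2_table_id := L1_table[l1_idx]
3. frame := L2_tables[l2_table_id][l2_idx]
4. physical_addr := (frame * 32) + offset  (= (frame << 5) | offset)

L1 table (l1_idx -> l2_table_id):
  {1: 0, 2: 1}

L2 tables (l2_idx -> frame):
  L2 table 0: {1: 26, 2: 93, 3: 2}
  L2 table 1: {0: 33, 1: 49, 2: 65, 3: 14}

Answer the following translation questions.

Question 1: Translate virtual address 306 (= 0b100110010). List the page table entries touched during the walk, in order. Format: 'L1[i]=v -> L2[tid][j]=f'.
vaddr = 306 = 0b100110010
Split: l1_idx=2, l2_idx=1, offset=18

Answer: L1[2]=1 -> L2[1][1]=49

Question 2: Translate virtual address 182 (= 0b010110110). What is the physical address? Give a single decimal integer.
vaddr = 182 = 0b010110110
Split: l1_idx=1, l2_idx=1, offset=22
L1[1] = 0
L2[0][1] = 26
paddr = 26 * 32 + 22 = 854

Answer: 854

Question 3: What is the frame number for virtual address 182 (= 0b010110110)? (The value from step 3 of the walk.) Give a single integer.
vaddr = 182: l1_idx=1, l2_idx=1
L1[1] = 0; L2[0][1] = 26

Answer: 26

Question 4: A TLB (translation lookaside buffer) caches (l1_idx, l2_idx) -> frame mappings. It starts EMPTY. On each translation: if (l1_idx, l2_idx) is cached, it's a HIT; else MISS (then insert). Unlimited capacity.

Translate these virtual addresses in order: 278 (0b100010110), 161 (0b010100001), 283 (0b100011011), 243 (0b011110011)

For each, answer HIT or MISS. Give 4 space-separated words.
vaddr=278: (2,0) not in TLB -> MISS, insert
vaddr=161: (1,1) not in TLB -> MISS, insert
vaddr=283: (2,0) in TLB -> HIT
vaddr=243: (1,3) not in TLB -> MISS, insert

Answer: MISS MISS HIT MISS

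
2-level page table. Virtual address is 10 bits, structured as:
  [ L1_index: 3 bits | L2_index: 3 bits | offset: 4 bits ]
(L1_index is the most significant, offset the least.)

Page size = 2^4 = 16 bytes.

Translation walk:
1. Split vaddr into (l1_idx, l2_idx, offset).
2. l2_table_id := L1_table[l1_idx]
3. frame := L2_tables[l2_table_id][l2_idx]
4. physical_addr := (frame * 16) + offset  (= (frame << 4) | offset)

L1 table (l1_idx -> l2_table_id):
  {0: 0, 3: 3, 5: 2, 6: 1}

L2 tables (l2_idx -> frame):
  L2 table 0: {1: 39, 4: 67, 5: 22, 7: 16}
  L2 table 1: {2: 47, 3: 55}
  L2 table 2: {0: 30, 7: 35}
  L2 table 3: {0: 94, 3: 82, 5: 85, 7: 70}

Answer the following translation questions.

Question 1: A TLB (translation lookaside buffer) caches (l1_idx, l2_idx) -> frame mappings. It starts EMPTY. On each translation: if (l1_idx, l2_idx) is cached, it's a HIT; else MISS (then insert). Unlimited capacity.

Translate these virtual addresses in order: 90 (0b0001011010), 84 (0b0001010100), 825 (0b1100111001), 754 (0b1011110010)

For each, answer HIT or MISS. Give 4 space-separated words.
vaddr=90: (0,5) not in TLB -> MISS, insert
vaddr=84: (0,5) in TLB -> HIT
vaddr=825: (6,3) not in TLB -> MISS, insert
vaddr=754: (5,7) not in TLB -> MISS, insert

Answer: MISS HIT MISS MISS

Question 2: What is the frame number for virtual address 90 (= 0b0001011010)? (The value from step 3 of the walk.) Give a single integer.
Answer: 22

Derivation:
vaddr = 90: l1_idx=0, l2_idx=5
L1[0] = 0; L2[0][5] = 22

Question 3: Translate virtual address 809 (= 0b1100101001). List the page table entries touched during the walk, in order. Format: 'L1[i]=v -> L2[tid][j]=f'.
vaddr = 809 = 0b1100101001
Split: l1_idx=6, l2_idx=2, offset=9

Answer: L1[6]=1 -> L2[1][2]=47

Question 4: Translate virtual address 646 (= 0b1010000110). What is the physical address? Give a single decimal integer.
Answer: 486

Derivation:
vaddr = 646 = 0b1010000110
Split: l1_idx=5, l2_idx=0, offset=6
L1[5] = 2
L2[2][0] = 30
paddr = 30 * 16 + 6 = 486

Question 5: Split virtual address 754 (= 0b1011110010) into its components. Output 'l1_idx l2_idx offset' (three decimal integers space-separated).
Answer: 5 7 2

Derivation:
vaddr = 754 = 0b1011110010
  top 3 bits -> l1_idx = 5
  next 3 bits -> l2_idx = 7
  bottom 4 bits -> offset = 2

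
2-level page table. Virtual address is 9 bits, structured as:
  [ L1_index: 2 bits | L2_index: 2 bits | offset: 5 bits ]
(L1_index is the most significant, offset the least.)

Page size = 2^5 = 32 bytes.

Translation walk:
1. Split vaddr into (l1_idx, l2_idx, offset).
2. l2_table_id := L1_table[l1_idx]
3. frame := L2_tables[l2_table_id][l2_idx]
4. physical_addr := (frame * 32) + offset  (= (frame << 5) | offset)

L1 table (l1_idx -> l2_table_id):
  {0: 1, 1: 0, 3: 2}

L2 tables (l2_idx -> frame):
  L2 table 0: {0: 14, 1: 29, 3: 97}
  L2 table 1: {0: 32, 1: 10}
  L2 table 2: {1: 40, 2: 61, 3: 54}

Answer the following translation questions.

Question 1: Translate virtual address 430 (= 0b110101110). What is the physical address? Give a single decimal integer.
Answer: 1294

Derivation:
vaddr = 430 = 0b110101110
Split: l1_idx=3, l2_idx=1, offset=14
L1[3] = 2
L2[2][1] = 40
paddr = 40 * 32 + 14 = 1294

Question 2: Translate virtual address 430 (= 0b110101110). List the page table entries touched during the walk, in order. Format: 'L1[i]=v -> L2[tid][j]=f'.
Answer: L1[3]=2 -> L2[2][1]=40

Derivation:
vaddr = 430 = 0b110101110
Split: l1_idx=3, l2_idx=1, offset=14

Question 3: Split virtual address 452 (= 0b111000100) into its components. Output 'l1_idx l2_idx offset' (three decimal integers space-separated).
vaddr = 452 = 0b111000100
  top 2 bits -> l1_idx = 3
  next 2 bits -> l2_idx = 2
  bottom 5 bits -> offset = 4

Answer: 3 2 4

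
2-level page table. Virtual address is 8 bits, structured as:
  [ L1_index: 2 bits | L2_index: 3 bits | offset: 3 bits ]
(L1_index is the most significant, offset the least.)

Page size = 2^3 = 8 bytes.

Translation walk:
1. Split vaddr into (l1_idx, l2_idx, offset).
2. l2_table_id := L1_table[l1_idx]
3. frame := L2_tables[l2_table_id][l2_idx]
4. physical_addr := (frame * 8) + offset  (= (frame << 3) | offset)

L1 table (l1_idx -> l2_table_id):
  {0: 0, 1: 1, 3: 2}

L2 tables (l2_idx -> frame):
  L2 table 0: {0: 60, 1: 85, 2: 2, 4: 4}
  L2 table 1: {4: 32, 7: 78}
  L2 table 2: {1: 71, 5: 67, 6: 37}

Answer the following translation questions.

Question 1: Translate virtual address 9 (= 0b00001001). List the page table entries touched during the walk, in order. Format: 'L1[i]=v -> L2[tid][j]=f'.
Answer: L1[0]=0 -> L2[0][1]=85

Derivation:
vaddr = 9 = 0b00001001
Split: l1_idx=0, l2_idx=1, offset=1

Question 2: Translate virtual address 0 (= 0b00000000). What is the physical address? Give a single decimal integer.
vaddr = 0 = 0b00000000
Split: l1_idx=0, l2_idx=0, offset=0
L1[0] = 0
L2[0][0] = 60
paddr = 60 * 8 + 0 = 480

Answer: 480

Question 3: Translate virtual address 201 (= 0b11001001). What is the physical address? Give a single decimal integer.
Answer: 569

Derivation:
vaddr = 201 = 0b11001001
Split: l1_idx=3, l2_idx=1, offset=1
L1[3] = 2
L2[2][1] = 71
paddr = 71 * 8 + 1 = 569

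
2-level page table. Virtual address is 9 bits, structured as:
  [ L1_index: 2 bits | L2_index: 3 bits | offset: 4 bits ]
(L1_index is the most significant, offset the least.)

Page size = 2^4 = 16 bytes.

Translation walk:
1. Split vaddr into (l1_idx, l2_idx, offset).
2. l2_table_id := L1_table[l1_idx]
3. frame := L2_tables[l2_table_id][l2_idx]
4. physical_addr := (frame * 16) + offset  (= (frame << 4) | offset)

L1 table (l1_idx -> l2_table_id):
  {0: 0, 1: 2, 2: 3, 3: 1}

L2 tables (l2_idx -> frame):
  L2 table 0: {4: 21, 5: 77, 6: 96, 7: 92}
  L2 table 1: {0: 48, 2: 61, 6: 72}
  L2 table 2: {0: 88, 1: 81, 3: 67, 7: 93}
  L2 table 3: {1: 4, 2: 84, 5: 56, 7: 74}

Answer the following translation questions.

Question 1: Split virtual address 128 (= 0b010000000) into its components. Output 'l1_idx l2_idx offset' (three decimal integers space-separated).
Answer: 1 0 0

Derivation:
vaddr = 128 = 0b010000000
  top 2 bits -> l1_idx = 1
  next 3 bits -> l2_idx = 0
  bottom 4 bits -> offset = 0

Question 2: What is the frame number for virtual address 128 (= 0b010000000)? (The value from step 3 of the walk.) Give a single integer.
Answer: 88

Derivation:
vaddr = 128: l1_idx=1, l2_idx=0
L1[1] = 2; L2[2][0] = 88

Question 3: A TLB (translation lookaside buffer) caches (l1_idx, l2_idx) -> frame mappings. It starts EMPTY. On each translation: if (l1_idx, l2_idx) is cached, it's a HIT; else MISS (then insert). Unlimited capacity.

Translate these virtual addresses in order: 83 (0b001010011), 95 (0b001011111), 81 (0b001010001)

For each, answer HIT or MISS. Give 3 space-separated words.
vaddr=83: (0,5) not in TLB -> MISS, insert
vaddr=95: (0,5) in TLB -> HIT
vaddr=81: (0,5) in TLB -> HIT

Answer: MISS HIT HIT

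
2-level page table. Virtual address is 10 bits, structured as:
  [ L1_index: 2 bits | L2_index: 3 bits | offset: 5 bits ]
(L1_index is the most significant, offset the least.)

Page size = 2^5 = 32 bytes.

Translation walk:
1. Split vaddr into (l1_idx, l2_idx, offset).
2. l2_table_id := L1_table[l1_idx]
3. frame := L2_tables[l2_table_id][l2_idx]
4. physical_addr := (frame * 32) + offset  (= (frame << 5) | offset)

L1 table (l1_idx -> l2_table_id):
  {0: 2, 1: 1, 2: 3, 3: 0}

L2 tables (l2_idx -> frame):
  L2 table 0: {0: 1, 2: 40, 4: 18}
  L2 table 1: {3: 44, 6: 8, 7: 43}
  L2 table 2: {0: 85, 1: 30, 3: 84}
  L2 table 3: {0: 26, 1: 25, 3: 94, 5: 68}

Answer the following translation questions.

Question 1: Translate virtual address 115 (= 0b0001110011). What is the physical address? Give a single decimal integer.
vaddr = 115 = 0b0001110011
Split: l1_idx=0, l2_idx=3, offset=19
L1[0] = 2
L2[2][3] = 84
paddr = 84 * 32 + 19 = 2707

Answer: 2707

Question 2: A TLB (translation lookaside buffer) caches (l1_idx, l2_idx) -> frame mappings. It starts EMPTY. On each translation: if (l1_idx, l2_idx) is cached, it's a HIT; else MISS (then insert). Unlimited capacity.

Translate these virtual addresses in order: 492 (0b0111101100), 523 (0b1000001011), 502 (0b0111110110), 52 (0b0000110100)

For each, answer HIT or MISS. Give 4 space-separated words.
Answer: MISS MISS HIT MISS

Derivation:
vaddr=492: (1,7) not in TLB -> MISS, insert
vaddr=523: (2,0) not in TLB -> MISS, insert
vaddr=502: (1,7) in TLB -> HIT
vaddr=52: (0,1) not in TLB -> MISS, insert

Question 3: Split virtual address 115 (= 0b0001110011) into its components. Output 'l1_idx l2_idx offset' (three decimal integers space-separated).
vaddr = 115 = 0b0001110011
  top 2 bits -> l1_idx = 0
  next 3 bits -> l2_idx = 3
  bottom 5 bits -> offset = 19

Answer: 0 3 19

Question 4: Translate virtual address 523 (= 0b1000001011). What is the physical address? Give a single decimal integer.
vaddr = 523 = 0b1000001011
Split: l1_idx=2, l2_idx=0, offset=11
L1[2] = 3
L2[3][0] = 26
paddr = 26 * 32 + 11 = 843

Answer: 843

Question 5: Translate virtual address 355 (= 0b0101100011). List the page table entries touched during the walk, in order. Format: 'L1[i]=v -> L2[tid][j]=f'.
Answer: L1[1]=1 -> L2[1][3]=44

Derivation:
vaddr = 355 = 0b0101100011
Split: l1_idx=1, l2_idx=3, offset=3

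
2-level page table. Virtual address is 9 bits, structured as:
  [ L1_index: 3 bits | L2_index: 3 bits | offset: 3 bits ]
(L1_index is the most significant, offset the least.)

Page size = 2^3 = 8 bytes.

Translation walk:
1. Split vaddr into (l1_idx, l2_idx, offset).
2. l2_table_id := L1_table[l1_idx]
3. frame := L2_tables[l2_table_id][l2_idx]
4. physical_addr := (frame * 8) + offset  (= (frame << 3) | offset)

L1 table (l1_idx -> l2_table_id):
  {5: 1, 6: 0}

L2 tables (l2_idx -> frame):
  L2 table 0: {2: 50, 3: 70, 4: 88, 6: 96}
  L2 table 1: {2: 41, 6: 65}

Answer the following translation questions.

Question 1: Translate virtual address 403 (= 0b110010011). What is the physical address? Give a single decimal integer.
Answer: 403

Derivation:
vaddr = 403 = 0b110010011
Split: l1_idx=6, l2_idx=2, offset=3
L1[6] = 0
L2[0][2] = 50
paddr = 50 * 8 + 3 = 403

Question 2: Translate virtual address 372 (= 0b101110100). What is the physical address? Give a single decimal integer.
vaddr = 372 = 0b101110100
Split: l1_idx=5, l2_idx=6, offset=4
L1[5] = 1
L2[1][6] = 65
paddr = 65 * 8 + 4 = 524

Answer: 524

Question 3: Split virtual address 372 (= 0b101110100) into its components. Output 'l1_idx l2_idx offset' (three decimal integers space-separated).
vaddr = 372 = 0b101110100
  top 3 bits -> l1_idx = 5
  next 3 bits -> l2_idx = 6
  bottom 3 bits -> offset = 4

Answer: 5 6 4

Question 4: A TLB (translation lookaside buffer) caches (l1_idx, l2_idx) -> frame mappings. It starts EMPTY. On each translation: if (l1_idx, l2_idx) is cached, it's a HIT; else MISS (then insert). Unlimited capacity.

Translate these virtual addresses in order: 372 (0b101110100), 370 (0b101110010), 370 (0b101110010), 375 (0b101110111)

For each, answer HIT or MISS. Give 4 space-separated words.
vaddr=372: (5,6) not in TLB -> MISS, insert
vaddr=370: (5,6) in TLB -> HIT
vaddr=370: (5,6) in TLB -> HIT
vaddr=375: (5,6) in TLB -> HIT

Answer: MISS HIT HIT HIT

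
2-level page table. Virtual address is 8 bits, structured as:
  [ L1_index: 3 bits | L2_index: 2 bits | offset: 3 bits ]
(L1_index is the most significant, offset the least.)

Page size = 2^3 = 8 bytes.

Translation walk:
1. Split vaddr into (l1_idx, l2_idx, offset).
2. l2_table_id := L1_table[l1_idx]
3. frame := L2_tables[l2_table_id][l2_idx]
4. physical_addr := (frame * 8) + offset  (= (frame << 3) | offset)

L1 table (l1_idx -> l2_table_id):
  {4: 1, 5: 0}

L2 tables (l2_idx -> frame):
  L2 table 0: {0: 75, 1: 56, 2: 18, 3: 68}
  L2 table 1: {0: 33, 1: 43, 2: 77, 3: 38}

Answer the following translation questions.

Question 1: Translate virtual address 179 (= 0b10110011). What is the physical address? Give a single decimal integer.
Answer: 147

Derivation:
vaddr = 179 = 0b10110011
Split: l1_idx=5, l2_idx=2, offset=3
L1[5] = 0
L2[0][2] = 18
paddr = 18 * 8 + 3 = 147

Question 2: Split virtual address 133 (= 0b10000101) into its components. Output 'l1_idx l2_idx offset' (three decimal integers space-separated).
Answer: 4 0 5

Derivation:
vaddr = 133 = 0b10000101
  top 3 bits -> l1_idx = 4
  next 2 bits -> l2_idx = 0
  bottom 3 bits -> offset = 5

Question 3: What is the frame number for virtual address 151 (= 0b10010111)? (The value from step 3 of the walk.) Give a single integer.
Answer: 77

Derivation:
vaddr = 151: l1_idx=4, l2_idx=2
L1[4] = 1; L2[1][2] = 77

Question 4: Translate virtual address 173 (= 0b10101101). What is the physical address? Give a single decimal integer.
Answer: 453

Derivation:
vaddr = 173 = 0b10101101
Split: l1_idx=5, l2_idx=1, offset=5
L1[5] = 0
L2[0][1] = 56
paddr = 56 * 8 + 5 = 453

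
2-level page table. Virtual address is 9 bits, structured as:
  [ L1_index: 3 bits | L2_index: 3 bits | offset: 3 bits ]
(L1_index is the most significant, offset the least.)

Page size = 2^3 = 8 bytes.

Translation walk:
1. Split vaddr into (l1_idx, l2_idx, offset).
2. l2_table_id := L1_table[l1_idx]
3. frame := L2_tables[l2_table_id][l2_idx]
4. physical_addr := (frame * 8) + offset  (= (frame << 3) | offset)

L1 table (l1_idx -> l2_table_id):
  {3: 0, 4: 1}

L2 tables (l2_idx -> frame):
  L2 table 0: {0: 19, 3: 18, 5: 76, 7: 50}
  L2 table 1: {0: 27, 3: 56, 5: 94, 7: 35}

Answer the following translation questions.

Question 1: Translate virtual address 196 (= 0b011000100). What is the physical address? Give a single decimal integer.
vaddr = 196 = 0b011000100
Split: l1_idx=3, l2_idx=0, offset=4
L1[3] = 0
L2[0][0] = 19
paddr = 19 * 8 + 4 = 156

Answer: 156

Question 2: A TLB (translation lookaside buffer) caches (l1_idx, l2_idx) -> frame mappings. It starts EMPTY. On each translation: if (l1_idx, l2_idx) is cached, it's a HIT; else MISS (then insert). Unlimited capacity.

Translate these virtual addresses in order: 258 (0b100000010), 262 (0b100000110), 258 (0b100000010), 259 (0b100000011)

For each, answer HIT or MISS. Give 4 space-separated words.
Answer: MISS HIT HIT HIT

Derivation:
vaddr=258: (4,0) not in TLB -> MISS, insert
vaddr=262: (4,0) in TLB -> HIT
vaddr=258: (4,0) in TLB -> HIT
vaddr=259: (4,0) in TLB -> HIT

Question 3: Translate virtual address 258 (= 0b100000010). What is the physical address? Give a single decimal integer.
vaddr = 258 = 0b100000010
Split: l1_idx=4, l2_idx=0, offset=2
L1[4] = 1
L2[1][0] = 27
paddr = 27 * 8 + 2 = 218

Answer: 218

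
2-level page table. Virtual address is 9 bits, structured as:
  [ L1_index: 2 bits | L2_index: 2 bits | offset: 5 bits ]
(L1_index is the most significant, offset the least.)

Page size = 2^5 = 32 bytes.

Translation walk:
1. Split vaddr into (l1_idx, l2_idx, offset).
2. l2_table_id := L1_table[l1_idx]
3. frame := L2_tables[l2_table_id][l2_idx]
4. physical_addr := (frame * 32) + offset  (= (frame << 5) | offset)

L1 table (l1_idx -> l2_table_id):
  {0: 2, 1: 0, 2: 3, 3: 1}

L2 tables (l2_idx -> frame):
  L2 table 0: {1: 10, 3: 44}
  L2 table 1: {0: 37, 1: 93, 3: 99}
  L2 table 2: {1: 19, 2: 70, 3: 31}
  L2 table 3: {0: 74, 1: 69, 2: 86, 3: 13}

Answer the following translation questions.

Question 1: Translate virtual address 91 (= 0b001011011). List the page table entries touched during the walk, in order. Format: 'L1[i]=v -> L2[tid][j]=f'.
Answer: L1[0]=2 -> L2[2][2]=70

Derivation:
vaddr = 91 = 0b001011011
Split: l1_idx=0, l2_idx=2, offset=27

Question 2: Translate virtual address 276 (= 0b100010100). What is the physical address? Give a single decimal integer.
vaddr = 276 = 0b100010100
Split: l1_idx=2, l2_idx=0, offset=20
L1[2] = 3
L2[3][0] = 74
paddr = 74 * 32 + 20 = 2388

Answer: 2388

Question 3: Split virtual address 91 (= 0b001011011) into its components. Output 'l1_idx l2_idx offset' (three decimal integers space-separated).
vaddr = 91 = 0b001011011
  top 2 bits -> l1_idx = 0
  next 2 bits -> l2_idx = 2
  bottom 5 bits -> offset = 27

Answer: 0 2 27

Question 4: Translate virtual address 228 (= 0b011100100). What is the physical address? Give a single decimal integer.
vaddr = 228 = 0b011100100
Split: l1_idx=1, l2_idx=3, offset=4
L1[1] = 0
L2[0][3] = 44
paddr = 44 * 32 + 4 = 1412

Answer: 1412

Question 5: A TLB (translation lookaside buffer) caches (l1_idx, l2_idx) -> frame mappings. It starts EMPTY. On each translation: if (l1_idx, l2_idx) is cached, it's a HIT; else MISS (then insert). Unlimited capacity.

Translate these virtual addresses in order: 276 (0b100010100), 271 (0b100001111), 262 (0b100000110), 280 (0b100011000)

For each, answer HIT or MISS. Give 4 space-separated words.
Answer: MISS HIT HIT HIT

Derivation:
vaddr=276: (2,0) not in TLB -> MISS, insert
vaddr=271: (2,0) in TLB -> HIT
vaddr=262: (2,0) in TLB -> HIT
vaddr=280: (2,0) in TLB -> HIT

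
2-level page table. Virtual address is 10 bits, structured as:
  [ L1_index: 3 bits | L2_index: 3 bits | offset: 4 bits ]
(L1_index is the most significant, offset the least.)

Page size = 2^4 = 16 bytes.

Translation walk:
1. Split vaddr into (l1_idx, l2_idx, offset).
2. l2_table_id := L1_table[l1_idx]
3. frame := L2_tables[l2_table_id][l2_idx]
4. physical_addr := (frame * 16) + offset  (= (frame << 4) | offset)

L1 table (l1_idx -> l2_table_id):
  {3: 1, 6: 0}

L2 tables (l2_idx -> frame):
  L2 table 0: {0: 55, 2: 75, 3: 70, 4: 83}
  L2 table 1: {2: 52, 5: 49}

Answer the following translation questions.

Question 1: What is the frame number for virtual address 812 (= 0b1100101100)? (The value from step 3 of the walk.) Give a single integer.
vaddr = 812: l1_idx=6, l2_idx=2
L1[6] = 0; L2[0][2] = 75

Answer: 75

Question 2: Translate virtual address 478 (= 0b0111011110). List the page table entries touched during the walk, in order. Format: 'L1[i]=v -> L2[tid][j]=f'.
vaddr = 478 = 0b0111011110
Split: l1_idx=3, l2_idx=5, offset=14

Answer: L1[3]=1 -> L2[1][5]=49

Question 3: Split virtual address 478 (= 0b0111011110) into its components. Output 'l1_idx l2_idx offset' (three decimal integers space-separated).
vaddr = 478 = 0b0111011110
  top 3 bits -> l1_idx = 3
  next 3 bits -> l2_idx = 5
  bottom 4 bits -> offset = 14

Answer: 3 5 14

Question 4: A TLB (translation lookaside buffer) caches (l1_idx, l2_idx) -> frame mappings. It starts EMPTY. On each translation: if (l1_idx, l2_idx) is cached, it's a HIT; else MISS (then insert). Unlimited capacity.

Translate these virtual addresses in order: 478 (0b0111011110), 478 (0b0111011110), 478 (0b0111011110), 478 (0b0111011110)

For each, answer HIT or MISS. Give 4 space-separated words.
Answer: MISS HIT HIT HIT

Derivation:
vaddr=478: (3,5) not in TLB -> MISS, insert
vaddr=478: (3,5) in TLB -> HIT
vaddr=478: (3,5) in TLB -> HIT
vaddr=478: (3,5) in TLB -> HIT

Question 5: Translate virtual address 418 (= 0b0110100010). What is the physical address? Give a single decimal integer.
Answer: 834

Derivation:
vaddr = 418 = 0b0110100010
Split: l1_idx=3, l2_idx=2, offset=2
L1[3] = 1
L2[1][2] = 52
paddr = 52 * 16 + 2 = 834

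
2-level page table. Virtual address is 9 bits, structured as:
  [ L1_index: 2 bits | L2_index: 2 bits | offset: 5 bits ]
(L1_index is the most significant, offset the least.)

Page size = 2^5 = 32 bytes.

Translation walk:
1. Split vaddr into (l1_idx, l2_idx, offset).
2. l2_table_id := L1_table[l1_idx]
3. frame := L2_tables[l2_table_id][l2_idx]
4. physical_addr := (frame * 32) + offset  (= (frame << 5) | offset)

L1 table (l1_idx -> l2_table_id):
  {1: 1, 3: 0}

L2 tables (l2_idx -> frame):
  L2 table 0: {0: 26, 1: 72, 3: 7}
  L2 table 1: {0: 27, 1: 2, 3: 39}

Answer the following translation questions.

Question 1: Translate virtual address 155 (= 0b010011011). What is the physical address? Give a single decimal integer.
vaddr = 155 = 0b010011011
Split: l1_idx=1, l2_idx=0, offset=27
L1[1] = 1
L2[1][0] = 27
paddr = 27 * 32 + 27 = 891

Answer: 891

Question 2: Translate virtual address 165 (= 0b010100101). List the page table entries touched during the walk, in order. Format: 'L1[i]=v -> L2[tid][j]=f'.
Answer: L1[1]=1 -> L2[1][1]=2

Derivation:
vaddr = 165 = 0b010100101
Split: l1_idx=1, l2_idx=1, offset=5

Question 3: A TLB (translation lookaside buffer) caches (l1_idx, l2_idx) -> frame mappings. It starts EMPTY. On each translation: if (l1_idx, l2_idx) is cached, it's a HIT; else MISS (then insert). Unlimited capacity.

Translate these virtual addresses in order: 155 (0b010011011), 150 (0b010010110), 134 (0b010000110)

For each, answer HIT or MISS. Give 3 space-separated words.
Answer: MISS HIT HIT

Derivation:
vaddr=155: (1,0) not in TLB -> MISS, insert
vaddr=150: (1,0) in TLB -> HIT
vaddr=134: (1,0) in TLB -> HIT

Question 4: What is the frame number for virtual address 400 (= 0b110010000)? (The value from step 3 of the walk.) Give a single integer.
Answer: 26

Derivation:
vaddr = 400: l1_idx=3, l2_idx=0
L1[3] = 0; L2[0][0] = 26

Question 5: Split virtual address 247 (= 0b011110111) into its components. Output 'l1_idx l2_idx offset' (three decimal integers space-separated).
vaddr = 247 = 0b011110111
  top 2 bits -> l1_idx = 1
  next 2 bits -> l2_idx = 3
  bottom 5 bits -> offset = 23

Answer: 1 3 23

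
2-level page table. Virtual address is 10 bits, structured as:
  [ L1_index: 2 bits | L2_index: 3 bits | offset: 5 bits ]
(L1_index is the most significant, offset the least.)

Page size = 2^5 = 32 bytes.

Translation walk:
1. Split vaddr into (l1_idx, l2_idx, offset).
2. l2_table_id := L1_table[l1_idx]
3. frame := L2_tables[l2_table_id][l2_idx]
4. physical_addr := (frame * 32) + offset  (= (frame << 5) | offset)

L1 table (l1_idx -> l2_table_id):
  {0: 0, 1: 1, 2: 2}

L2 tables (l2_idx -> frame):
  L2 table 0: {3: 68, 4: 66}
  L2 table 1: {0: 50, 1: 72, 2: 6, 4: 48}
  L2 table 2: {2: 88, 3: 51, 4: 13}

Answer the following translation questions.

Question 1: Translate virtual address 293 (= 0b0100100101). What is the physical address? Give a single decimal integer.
vaddr = 293 = 0b0100100101
Split: l1_idx=1, l2_idx=1, offset=5
L1[1] = 1
L2[1][1] = 72
paddr = 72 * 32 + 5 = 2309

Answer: 2309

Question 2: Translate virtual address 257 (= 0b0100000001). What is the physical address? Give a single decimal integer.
Answer: 1601

Derivation:
vaddr = 257 = 0b0100000001
Split: l1_idx=1, l2_idx=0, offset=1
L1[1] = 1
L2[1][0] = 50
paddr = 50 * 32 + 1 = 1601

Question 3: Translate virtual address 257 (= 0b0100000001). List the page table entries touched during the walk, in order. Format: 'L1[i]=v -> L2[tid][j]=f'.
Answer: L1[1]=1 -> L2[1][0]=50

Derivation:
vaddr = 257 = 0b0100000001
Split: l1_idx=1, l2_idx=0, offset=1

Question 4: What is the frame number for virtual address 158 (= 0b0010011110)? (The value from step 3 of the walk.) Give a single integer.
Answer: 66

Derivation:
vaddr = 158: l1_idx=0, l2_idx=4
L1[0] = 0; L2[0][4] = 66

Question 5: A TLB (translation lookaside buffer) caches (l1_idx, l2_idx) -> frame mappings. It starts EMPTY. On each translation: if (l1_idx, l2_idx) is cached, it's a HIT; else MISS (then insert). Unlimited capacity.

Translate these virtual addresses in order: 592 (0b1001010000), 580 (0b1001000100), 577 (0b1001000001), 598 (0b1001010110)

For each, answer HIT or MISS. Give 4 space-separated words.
vaddr=592: (2,2) not in TLB -> MISS, insert
vaddr=580: (2,2) in TLB -> HIT
vaddr=577: (2,2) in TLB -> HIT
vaddr=598: (2,2) in TLB -> HIT

Answer: MISS HIT HIT HIT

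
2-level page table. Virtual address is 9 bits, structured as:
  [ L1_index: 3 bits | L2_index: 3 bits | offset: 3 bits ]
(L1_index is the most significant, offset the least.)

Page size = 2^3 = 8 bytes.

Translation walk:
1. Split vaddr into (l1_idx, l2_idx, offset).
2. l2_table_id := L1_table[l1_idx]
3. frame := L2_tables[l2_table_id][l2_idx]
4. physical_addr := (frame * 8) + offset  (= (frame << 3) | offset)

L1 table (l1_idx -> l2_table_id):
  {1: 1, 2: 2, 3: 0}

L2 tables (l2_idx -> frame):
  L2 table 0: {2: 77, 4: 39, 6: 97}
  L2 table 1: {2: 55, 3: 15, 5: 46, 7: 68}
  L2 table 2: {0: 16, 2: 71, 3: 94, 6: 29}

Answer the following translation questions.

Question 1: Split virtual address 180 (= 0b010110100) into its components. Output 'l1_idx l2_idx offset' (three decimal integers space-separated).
vaddr = 180 = 0b010110100
  top 3 bits -> l1_idx = 2
  next 3 bits -> l2_idx = 6
  bottom 3 bits -> offset = 4

Answer: 2 6 4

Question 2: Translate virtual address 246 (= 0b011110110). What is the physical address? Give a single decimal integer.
Answer: 782

Derivation:
vaddr = 246 = 0b011110110
Split: l1_idx=3, l2_idx=6, offset=6
L1[3] = 0
L2[0][6] = 97
paddr = 97 * 8 + 6 = 782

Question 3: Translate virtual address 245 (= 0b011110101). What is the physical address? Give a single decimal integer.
vaddr = 245 = 0b011110101
Split: l1_idx=3, l2_idx=6, offset=5
L1[3] = 0
L2[0][6] = 97
paddr = 97 * 8 + 5 = 781

Answer: 781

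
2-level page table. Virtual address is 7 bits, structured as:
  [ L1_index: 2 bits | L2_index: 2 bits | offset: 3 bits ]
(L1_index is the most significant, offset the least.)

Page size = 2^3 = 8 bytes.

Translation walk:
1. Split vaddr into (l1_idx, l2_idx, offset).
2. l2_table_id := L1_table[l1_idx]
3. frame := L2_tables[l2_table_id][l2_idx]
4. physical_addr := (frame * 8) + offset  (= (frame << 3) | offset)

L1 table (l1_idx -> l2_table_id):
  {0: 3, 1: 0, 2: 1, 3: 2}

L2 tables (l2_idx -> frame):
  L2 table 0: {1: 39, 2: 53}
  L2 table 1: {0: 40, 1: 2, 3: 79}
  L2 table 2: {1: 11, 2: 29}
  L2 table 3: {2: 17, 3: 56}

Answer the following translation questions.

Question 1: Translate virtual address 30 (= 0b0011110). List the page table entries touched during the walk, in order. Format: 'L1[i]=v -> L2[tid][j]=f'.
Answer: L1[0]=3 -> L2[3][3]=56

Derivation:
vaddr = 30 = 0b0011110
Split: l1_idx=0, l2_idx=3, offset=6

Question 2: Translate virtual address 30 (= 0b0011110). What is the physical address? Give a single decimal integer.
Answer: 454

Derivation:
vaddr = 30 = 0b0011110
Split: l1_idx=0, l2_idx=3, offset=6
L1[0] = 3
L2[3][3] = 56
paddr = 56 * 8 + 6 = 454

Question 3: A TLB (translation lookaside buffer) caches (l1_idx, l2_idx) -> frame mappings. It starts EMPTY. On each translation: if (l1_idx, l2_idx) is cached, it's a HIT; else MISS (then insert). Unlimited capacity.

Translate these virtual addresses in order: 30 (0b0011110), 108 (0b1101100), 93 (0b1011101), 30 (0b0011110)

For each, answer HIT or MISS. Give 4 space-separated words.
Answer: MISS MISS MISS HIT

Derivation:
vaddr=30: (0,3) not in TLB -> MISS, insert
vaddr=108: (3,1) not in TLB -> MISS, insert
vaddr=93: (2,3) not in TLB -> MISS, insert
vaddr=30: (0,3) in TLB -> HIT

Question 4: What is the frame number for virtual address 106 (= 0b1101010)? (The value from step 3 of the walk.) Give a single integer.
Answer: 11

Derivation:
vaddr = 106: l1_idx=3, l2_idx=1
L1[3] = 2; L2[2][1] = 11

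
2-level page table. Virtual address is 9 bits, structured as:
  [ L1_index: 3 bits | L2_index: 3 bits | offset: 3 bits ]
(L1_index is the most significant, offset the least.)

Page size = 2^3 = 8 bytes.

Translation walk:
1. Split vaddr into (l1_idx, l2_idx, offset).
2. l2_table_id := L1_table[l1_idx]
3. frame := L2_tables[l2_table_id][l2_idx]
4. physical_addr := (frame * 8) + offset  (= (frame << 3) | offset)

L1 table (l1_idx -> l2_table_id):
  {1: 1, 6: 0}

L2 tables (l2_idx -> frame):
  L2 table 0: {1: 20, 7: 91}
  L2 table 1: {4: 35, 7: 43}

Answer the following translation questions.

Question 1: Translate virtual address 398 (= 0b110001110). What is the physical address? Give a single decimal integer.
vaddr = 398 = 0b110001110
Split: l1_idx=6, l2_idx=1, offset=6
L1[6] = 0
L2[0][1] = 20
paddr = 20 * 8 + 6 = 166

Answer: 166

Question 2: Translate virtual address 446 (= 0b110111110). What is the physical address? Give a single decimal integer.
vaddr = 446 = 0b110111110
Split: l1_idx=6, l2_idx=7, offset=6
L1[6] = 0
L2[0][7] = 91
paddr = 91 * 8 + 6 = 734

Answer: 734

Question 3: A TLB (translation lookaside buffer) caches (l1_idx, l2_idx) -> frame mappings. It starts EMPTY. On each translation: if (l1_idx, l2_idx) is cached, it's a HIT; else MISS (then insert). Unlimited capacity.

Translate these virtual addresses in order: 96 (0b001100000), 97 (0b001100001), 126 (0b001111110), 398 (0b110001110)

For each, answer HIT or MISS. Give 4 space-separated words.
vaddr=96: (1,4) not in TLB -> MISS, insert
vaddr=97: (1,4) in TLB -> HIT
vaddr=126: (1,7) not in TLB -> MISS, insert
vaddr=398: (6,1) not in TLB -> MISS, insert

Answer: MISS HIT MISS MISS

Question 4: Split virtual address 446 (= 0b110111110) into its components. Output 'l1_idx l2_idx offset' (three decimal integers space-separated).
Answer: 6 7 6

Derivation:
vaddr = 446 = 0b110111110
  top 3 bits -> l1_idx = 6
  next 3 bits -> l2_idx = 7
  bottom 3 bits -> offset = 6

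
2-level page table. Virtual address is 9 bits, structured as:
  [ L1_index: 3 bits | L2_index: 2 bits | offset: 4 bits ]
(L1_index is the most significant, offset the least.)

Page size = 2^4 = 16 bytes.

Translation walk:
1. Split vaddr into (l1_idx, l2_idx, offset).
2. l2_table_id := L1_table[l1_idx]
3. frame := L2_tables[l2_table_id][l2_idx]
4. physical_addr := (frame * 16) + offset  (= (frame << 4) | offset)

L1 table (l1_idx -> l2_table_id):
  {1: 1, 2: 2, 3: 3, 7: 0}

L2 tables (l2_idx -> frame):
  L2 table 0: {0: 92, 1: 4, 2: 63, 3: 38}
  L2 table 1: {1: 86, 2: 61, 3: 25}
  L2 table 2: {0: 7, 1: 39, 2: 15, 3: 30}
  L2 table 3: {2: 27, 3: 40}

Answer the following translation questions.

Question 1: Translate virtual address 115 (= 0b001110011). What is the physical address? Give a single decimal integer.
vaddr = 115 = 0b001110011
Split: l1_idx=1, l2_idx=3, offset=3
L1[1] = 1
L2[1][3] = 25
paddr = 25 * 16 + 3 = 403

Answer: 403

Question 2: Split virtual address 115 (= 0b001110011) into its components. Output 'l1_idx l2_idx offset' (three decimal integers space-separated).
Answer: 1 3 3

Derivation:
vaddr = 115 = 0b001110011
  top 3 bits -> l1_idx = 1
  next 2 bits -> l2_idx = 3
  bottom 4 bits -> offset = 3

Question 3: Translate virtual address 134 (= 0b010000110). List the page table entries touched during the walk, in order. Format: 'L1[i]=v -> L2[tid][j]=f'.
Answer: L1[2]=2 -> L2[2][0]=7

Derivation:
vaddr = 134 = 0b010000110
Split: l1_idx=2, l2_idx=0, offset=6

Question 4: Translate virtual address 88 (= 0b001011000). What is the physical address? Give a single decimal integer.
vaddr = 88 = 0b001011000
Split: l1_idx=1, l2_idx=1, offset=8
L1[1] = 1
L2[1][1] = 86
paddr = 86 * 16 + 8 = 1384

Answer: 1384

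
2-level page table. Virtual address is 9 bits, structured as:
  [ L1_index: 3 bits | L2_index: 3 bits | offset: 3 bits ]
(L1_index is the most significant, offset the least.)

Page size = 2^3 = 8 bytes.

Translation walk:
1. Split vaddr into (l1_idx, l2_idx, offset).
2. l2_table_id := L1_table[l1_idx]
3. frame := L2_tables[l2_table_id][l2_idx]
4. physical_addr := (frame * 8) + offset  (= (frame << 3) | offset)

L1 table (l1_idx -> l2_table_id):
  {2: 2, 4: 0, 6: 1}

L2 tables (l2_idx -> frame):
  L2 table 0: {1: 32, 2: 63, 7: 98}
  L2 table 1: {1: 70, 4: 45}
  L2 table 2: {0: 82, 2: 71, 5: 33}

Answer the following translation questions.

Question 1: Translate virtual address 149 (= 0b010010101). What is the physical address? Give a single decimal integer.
vaddr = 149 = 0b010010101
Split: l1_idx=2, l2_idx=2, offset=5
L1[2] = 2
L2[2][2] = 71
paddr = 71 * 8 + 5 = 573

Answer: 573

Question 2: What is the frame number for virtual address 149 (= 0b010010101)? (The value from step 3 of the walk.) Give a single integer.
vaddr = 149: l1_idx=2, l2_idx=2
L1[2] = 2; L2[2][2] = 71

Answer: 71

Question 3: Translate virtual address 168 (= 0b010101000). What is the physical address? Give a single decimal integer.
vaddr = 168 = 0b010101000
Split: l1_idx=2, l2_idx=5, offset=0
L1[2] = 2
L2[2][5] = 33
paddr = 33 * 8 + 0 = 264

Answer: 264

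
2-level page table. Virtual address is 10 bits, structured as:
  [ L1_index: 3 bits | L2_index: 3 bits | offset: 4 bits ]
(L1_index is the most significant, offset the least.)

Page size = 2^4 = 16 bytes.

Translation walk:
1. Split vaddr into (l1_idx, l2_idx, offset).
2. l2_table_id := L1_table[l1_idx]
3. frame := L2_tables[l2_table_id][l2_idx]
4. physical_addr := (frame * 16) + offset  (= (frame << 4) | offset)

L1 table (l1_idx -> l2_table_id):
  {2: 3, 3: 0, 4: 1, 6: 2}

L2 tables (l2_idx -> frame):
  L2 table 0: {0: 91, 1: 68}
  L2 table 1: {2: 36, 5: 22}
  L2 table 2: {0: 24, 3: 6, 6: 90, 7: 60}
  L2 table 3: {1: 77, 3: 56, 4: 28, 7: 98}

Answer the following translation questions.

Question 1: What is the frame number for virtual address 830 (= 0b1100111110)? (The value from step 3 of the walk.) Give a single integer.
vaddr = 830: l1_idx=6, l2_idx=3
L1[6] = 2; L2[2][3] = 6

Answer: 6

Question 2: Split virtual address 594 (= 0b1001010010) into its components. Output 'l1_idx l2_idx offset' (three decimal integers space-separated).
vaddr = 594 = 0b1001010010
  top 3 bits -> l1_idx = 4
  next 3 bits -> l2_idx = 5
  bottom 4 bits -> offset = 2

Answer: 4 5 2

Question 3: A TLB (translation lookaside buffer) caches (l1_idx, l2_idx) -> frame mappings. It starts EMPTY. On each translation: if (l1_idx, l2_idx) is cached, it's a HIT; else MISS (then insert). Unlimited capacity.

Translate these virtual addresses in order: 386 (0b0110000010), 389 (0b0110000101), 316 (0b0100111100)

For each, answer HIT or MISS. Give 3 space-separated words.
Answer: MISS HIT MISS

Derivation:
vaddr=386: (3,0) not in TLB -> MISS, insert
vaddr=389: (3,0) in TLB -> HIT
vaddr=316: (2,3) not in TLB -> MISS, insert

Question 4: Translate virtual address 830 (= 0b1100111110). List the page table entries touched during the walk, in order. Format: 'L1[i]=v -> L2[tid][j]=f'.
vaddr = 830 = 0b1100111110
Split: l1_idx=6, l2_idx=3, offset=14

Answer: L1[6]=2 -> L2[2][3]=6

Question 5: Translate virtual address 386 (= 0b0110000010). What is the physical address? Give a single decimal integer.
Answer: 1458

Derivation:
vaddr = 386 = 0b0110000010
Split: l1_idx=3, l2_idx=0, offset=2
L1[3] = 0
L2[0][0] = 91
paddr = 91 * 16 + 2 = 1458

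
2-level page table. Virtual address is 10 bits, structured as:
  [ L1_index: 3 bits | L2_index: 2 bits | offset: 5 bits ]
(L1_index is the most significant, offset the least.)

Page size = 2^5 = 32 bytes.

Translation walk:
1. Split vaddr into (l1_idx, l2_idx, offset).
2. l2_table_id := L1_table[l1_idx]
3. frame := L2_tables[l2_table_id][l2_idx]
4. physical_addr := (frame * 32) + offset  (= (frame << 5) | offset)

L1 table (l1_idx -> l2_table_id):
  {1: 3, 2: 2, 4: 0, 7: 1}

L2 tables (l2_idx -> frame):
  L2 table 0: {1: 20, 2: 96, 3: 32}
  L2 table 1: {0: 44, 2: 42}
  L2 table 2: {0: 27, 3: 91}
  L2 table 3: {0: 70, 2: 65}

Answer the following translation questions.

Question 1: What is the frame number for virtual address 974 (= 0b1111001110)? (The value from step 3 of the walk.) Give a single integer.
vaddr = 974: l1_idx=7, l2_idx=2
L1[7] = 1; L2[1][2] = 42

Answer: 42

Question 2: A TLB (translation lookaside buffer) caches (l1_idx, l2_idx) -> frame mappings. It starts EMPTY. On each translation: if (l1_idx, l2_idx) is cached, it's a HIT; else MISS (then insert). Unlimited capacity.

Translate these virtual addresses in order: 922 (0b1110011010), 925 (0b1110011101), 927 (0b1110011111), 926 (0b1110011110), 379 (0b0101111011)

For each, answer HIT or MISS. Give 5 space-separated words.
Answer: MISS HIT HIT HIT MISS

Derivation:
vaddr=922: (7,0) not in TLB -> MISS, insert
vaddr=925: (7,0) in TLB -> HIT
vaddr=927: (7,0) in TLB -> HIT
vaddr=926: (7,0) in TLB -> HIT
vaddr=379: (2,3) not in TLB -> MISS, insert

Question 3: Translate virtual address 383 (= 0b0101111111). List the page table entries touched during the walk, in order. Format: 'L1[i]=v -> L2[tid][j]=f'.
vaddr = 383 = 0b0101111111
Split: l1_idx=2, l2_idx=3, offset=31

Answer: L1[2]=2 -> L2[2][3]=91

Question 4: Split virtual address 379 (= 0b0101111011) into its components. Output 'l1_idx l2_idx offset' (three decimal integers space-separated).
vaddr = 379 = 0b0101111011
  top 3 bits -> l1_idx = 2
  next 2 bits -> l2_idx = 3
  bottom 5 bits -> offset = 27

Answer: 2 3 27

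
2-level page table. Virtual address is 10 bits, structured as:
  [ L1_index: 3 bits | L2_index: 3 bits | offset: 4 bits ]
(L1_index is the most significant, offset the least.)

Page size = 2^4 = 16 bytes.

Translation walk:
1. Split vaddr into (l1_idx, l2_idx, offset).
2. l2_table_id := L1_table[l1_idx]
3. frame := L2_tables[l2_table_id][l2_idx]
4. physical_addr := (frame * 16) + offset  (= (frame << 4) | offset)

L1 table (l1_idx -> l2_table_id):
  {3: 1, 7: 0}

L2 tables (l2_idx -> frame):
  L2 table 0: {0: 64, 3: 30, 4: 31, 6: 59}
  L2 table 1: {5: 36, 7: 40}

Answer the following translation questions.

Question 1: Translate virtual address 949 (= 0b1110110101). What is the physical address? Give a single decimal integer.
vaddr = 949 = 0b1110110101
Split: l1_idx=7, l2_idx=3, offset=5
L1[7] = 0
L2[0][3] = 30
paddr = 30 * 16 + 5 = 485

Answer: 485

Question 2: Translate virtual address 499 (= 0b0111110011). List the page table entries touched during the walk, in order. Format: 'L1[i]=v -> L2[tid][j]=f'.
vaddr = 499 = 0b0111110011
Split: l1_idx=3, l2_idx=7, offset=3

Answer: L1[3]=1 -> L2[1][7]=40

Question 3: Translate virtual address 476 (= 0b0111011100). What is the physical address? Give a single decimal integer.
Answer: 588

Derivation:
vaddr = 476 = 0b0111011100
Split: l1_idx=3, l2_idx=5, offset=12
L1[3] = 1
L2[1][5] = 36
paddr = 36 * 16 + 12 = 588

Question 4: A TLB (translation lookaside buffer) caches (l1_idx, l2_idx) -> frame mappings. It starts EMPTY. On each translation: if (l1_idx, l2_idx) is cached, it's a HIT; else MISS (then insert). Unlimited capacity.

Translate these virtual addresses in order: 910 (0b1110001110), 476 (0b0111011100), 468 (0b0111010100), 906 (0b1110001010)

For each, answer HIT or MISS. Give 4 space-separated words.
vaddr=910: (7,0) not in TLB -> MISS, insert
vaddr=476: (3,5) not in TLB -> MISS, insert
vaddr=468: (3,5) in TLB -> HIT
vaddr=906: (7,0) in TLB -> HIT

Answer: MISS MISS HIT HIT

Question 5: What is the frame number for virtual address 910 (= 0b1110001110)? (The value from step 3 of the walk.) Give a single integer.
Answer: 64

Derivation:
vaddr = 910: l1_idx=7, l2_idx=0
L1[7] = 0; L2[0][0] = 64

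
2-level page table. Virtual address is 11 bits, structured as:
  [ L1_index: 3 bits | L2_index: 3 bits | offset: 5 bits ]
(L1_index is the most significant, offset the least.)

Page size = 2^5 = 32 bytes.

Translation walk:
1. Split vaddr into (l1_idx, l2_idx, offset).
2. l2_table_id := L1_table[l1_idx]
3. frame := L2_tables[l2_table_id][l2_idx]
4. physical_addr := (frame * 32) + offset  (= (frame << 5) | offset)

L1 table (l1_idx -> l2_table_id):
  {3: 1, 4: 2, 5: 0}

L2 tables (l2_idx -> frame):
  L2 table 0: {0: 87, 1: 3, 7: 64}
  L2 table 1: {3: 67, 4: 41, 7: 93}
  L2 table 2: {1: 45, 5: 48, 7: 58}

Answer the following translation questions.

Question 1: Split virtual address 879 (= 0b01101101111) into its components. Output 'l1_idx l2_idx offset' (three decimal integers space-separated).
Answer: 3 3 15

Derivation:
vaddr = 879 = 0b01101101111
  top 3 bits -> l1_idx = 3
  next 3 bits -> l2_idx = 3
  bottom 5 bits -> offset = 15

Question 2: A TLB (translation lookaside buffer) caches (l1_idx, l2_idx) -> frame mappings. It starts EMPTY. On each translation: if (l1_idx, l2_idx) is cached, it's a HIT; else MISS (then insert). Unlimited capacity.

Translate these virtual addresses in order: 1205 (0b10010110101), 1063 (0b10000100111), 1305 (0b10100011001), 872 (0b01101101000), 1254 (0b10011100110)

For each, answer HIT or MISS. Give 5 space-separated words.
Answer: MISS MISS MISS MISS MISS

Derivation:
vaddr=1205: (4,5) not in TLB -> MISS, insert
vaddr=1063: (4,1) not in TLB -> MISS, insert
vaddr=1305: (5,0) not in TLB -> MISS, insert
vaddr=872: (3,3) not in TLB -> MISS, insert
vaddr=1254: (4,7) not in TLB -> MISS, insert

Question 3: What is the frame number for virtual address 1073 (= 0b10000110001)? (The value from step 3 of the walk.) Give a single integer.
Answer: 45

Derivation:
vaddr = 1073: l1_idx=4, l2_idx=1
L1[4] = 2; L2[2][1] = 45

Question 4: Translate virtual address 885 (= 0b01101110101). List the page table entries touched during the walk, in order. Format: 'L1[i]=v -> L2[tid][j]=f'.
Answer: L1[3]=1 -> L2[1][3]=67

Derivation:
vaddr = 885 = 0b01101110101
Split: l1_idx=3, l2_idx=3, offset=21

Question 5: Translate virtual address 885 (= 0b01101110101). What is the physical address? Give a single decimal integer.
Answer: 2165

Derivation:
vaddr = 885 = 0b01101110101
Split: l1_idx=3, l2_idx=3, offset=21
L1[3] = 1
L2[1][3] = 67
paddr = 67 * 32 + 21 = 2165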